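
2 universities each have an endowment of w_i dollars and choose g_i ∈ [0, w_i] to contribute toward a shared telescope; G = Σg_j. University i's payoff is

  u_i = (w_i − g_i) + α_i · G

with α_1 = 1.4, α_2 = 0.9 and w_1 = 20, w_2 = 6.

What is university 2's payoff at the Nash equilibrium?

∂u_i/∂g_i = α_i − 1, so university i contributes w_i if α_i > 1, else 0.
α_i > 1 for i ∈ {1}; NE contributions (20, 0), G = 20.
u_2 = (6 − 0) + 0.9·20 = 24.

24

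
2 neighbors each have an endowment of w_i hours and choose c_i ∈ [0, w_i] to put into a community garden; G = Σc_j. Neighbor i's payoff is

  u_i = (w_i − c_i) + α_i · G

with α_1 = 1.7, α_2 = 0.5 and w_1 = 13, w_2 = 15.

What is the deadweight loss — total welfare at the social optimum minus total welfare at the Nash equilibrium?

18

∂u_i/∂c_i = α_i − 1, so neighbor i contributes w_i if α_i > 1, else 0.
α_i > 1 for i ∈ {1}; NE contributions (13, 0), G = 13.
W^NE = Σw_i − G^NE + (Σα_i)·G^NE = 28 + 1.2·13 = 43.6.
Planner: ∂(Σu_j)/∂c_i = Σα_j − 1 = 1.2 > 0, so everyone contributes w_i; G^SO = 28, W^SO = 28 + 1.2·28 = 61.6.
Deadweight loss = 18.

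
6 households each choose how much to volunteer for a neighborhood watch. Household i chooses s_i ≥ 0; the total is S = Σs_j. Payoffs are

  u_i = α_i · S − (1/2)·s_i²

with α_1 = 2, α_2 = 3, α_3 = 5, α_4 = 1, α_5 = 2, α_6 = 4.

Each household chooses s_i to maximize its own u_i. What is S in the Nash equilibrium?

17

Household i's FOC: ∂u_i/∂s_i = α_i − s_i = 0, so s_i* = α_i.
NE contributions = (2, 3, 5, 1, 2, 4); S = 17.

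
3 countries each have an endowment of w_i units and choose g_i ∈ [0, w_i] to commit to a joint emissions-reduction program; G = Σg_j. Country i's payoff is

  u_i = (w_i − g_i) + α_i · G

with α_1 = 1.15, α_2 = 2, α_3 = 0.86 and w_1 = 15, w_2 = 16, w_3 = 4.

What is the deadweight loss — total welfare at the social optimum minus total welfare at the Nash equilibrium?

12.04

∂u_i/∂g_i = α_i − 1, so country i contributes w_i if α_i > 1, else 0.
α_i > 1 for i ∈ {1, 2}; NE contributions (15, 16, 0), G = 31.
W^NE = Σw_i − G^NE + (Σα_i)·G^NE = 35 + 3.01·31 = 128.31.
Planner: ∂(Σu_j)/∂g_i = Σα_j − 1 = 3.01 > 0, so everyone contributes w_i; G^SO = 35, W^SO = 35 + 3.01·35 = 140.35.
Deadweight loss = 12.04.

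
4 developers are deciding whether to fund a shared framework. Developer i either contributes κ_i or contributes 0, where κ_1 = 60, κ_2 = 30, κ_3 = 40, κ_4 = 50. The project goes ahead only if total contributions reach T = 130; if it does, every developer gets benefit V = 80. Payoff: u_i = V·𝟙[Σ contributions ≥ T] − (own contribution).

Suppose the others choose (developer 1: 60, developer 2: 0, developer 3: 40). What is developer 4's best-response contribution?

50

Others' total = 100. Contributing 50 brings total to 150 ≥ 130: gain V − κ_4 = 30.
Best response: 50.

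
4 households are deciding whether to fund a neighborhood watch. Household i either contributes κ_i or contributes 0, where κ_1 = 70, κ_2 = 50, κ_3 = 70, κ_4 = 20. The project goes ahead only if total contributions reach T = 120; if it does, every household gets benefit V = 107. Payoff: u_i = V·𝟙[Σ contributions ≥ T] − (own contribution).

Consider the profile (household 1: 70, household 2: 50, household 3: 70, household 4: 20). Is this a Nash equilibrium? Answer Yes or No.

No

Total = 210 ≥ 120: provided.
Household 1 (pledges 70, payoff 37): dropping to 0 → total 140, payoff 107. Profitable deviation.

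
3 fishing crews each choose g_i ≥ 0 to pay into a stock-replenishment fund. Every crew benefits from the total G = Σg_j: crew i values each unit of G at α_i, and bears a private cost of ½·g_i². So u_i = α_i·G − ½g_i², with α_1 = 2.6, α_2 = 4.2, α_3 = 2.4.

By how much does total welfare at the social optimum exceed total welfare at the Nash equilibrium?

Crew i's FOC: ∂u_i/∂g_i = α_i − g_i = 0, so g_i* = α_i.
NE contributions = (2.6, 4.2, 2.4); G = 9.2.
W^NE = (Σα)·G − ½Σα_i² = 9.2² − ½·30.16 = 69.56.
Planner sets g_i = Σα_j = 9.2 for every i, so G^SO = 3·9.2 = 27.6.
W^SO = (Σα)·G^SO − ½·3·(Σα)² = (3/2)·9.2² = 126.96.
Deadweight loss = W^SO − W^NE = 57.4.

57.4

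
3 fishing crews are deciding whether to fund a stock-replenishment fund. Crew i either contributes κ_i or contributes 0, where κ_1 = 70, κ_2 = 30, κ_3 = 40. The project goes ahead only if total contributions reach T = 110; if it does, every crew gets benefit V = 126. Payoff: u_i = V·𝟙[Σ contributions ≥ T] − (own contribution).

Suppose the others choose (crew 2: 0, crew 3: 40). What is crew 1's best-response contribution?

Others' total = 40. Contributing 70 brings total to 110 ≥ 110: gain V − κ_1 = 56.
Best response: 70.

70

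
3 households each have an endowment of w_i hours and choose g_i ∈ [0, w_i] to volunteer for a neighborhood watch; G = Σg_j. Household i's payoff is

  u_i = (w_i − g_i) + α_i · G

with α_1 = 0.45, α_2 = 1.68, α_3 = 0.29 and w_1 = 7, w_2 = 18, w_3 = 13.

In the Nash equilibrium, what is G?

∂u_i/∂g_i = α_i − 1, so household i contributes w_i if α_i > 1, else 0.
α_i > 1 for i ∈ {2}; NE contributions (0, 18, 0), G = 18.

18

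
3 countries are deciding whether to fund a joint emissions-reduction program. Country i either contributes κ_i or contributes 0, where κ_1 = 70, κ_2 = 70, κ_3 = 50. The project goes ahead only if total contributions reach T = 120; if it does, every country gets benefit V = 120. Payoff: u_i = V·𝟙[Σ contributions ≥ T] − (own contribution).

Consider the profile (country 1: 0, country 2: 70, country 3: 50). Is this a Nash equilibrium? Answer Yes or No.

Yes

Total = 120 ≥ 120: provided.
Country 1 (pledges 0, payoff 120): pledging 70 → total 190, payoff 50. No gain.
Country 2 (pledges 70, payoff 50): dropping to 0 → total 50, payoff 0. No gain.
Country 3 (pledges 50, payoff 70): dropping to 0 → total 70, payoff 0. No gain.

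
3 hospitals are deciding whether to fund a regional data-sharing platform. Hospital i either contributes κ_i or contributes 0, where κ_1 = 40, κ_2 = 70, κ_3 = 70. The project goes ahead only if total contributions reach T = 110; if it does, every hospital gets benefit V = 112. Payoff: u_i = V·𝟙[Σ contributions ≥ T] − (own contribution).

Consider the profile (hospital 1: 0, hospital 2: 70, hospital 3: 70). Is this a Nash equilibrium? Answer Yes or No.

Total = 140 ≥ 110: provided.
Hospital 1 (pledges 0, payoff 112): pledging 40 → total 180, payoff 72. No gain.
Hospital 2 (pledges 70, payoff 42): dropping to 0 → total 70, payoff 0. No gain.
Hospital 3 (pledges 70, payoff 42): dropping to 0 → total 70, payoff 0. No gain.

Yes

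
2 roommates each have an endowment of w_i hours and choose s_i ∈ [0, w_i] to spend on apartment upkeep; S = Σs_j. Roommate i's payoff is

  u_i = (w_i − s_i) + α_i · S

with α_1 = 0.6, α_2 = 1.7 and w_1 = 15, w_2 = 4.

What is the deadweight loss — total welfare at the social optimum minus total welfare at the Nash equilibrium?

19.5

∂u_i/∂s_i = α_i − 1, so roommate i contributes w_i if α_i > 1, else 0.
α_i > 1 for i ∈ {2}; NE contributions (0, 4), S = 4.
W^NE = Σw_i − S^NE + (Σα_i)·S^NE = 19 + 1.3·4 = 24.2.
Planner: ∂(Σu_j)/∂s_i = Σα_j − 1 = 1.3 > 0, so everyone contributes w_i; S^SO = 19, W^SO = 19 + 1.3·19 = 43.7.
Deadweight loss = 19.5.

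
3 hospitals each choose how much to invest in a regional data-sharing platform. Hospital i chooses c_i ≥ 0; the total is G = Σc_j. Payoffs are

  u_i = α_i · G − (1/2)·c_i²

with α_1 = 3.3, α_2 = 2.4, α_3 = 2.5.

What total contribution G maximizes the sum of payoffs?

Planner FOC: ∂(Σu_j)/∂c_i = (Σα_j) − c_i = 0, so c_i^SO = Σα_j = 8.2 for every i; G^SO = 24.6.

24.6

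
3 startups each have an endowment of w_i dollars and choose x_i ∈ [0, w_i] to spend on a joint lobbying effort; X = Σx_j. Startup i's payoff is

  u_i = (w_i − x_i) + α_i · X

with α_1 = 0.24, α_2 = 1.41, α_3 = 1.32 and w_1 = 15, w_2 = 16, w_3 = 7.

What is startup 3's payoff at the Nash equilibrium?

∂u_i/∂x_i = α_i − 1, so startup i contributes w_i if α_i > 1, else 0.
α_i > 1 for i ∈ {2, 3}; NE contributions (0, 16, 7), X = 23.
u_3 = (7 − 7) + 1.32·23 = 30.36.

30.36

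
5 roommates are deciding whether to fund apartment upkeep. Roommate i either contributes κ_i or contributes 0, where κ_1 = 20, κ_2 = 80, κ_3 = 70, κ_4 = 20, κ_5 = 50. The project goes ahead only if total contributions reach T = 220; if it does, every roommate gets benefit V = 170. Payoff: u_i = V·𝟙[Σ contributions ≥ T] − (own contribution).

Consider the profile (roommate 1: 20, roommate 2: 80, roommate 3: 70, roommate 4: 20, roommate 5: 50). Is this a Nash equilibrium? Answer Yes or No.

Total = 240 ≥ 220: provided.
Roommate 1 (pledges 20, payoff 150): dropping to 0 → total 220, payoff 170. Profitable deviation.

No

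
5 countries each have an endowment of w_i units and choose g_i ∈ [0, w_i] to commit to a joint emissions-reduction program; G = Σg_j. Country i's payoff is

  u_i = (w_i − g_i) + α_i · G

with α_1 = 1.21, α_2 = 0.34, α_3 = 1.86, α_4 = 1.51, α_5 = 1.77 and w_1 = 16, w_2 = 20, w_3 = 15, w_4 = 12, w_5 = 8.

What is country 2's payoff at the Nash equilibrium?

37.34

∂u_i/∂g_i = α_i − 1, so country i contributes w_i if α_i > 1, else 0.
α_i > 1 for i ∈ {1, 3, 4, 5}; NE contributions (16, 0, 15, 12, 8), G = 51.
u_2 = (20 − 0) + 0.34·51 = 37.34.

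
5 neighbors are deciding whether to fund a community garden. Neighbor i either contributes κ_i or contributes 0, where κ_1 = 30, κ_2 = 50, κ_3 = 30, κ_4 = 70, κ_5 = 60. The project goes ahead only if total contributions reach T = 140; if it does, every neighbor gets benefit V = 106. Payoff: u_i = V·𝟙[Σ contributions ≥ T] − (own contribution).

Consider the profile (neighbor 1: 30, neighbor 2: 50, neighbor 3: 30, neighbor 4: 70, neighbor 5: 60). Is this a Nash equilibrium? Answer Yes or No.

No

Total = 240 ≥ 140: provided.
Neighbor 1 (pledges 30, payoff 76): dropping to 0 → total 210, payoff 106. Profitable deviation.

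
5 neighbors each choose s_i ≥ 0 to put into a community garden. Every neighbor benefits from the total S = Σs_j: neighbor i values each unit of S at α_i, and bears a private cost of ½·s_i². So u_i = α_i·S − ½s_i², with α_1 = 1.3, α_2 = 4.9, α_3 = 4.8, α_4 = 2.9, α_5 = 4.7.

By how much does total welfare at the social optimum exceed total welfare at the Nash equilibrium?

558.56

Neighbor i's FOC: ∂u_i/∂s_i = α_i − s_i = 0, so s_i* = α_i.
NE contributions = (1.3, 4.9, 4.8, 2.9, 4.7); S = 18.6.
W^NE = (Σα)·S − ½Σα_i² = 18.6² − ½·79.24 = 306.34.
Planner sets s_i = Σα_j = 18.6 for every i, so S^SO = 5·18.6 = 93.
W^SO = (Σα)·S^SO − ½·5·(Σα)² = (5/2)·18.6² = 864.9.
Deadweight loss = W^SO − W^NE = 558.56.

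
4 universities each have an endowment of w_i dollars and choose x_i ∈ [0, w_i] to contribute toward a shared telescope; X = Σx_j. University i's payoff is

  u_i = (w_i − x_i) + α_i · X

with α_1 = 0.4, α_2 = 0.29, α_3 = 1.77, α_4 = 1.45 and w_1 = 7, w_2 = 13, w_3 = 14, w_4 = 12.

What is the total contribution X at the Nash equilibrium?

∂u_i/∂x_i = α_i − 1, so university i contributes w_i if α_i > 1, else 0.
α_i > 1 for i ∈ {3, 4}; NE contributions (0, 0, 14, 12), X = 26.

26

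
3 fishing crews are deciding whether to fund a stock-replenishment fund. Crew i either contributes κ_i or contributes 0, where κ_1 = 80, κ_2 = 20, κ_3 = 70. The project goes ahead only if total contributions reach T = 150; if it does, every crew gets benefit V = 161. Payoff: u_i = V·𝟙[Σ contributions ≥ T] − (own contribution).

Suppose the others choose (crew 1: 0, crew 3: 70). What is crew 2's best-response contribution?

Others' total = 70. Even contributing 20 gives 90 < 150: no benefit either way.
Best response: 0.

0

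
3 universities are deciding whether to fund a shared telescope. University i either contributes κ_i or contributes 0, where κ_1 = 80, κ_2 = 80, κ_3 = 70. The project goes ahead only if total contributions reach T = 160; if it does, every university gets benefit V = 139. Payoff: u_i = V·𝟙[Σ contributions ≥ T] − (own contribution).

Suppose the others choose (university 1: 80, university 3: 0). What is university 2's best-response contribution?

80

Others' total = 80. Contributing 80 brings total to 160 ≥ 160: gain V − κ_2 = 59.
Best response: 80.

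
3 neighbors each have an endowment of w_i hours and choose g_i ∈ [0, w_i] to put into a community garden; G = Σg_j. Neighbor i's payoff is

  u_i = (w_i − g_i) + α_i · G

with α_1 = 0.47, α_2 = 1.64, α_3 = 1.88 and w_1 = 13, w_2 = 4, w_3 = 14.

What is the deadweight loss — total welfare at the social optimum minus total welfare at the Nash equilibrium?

38.87

∂u_i/∂g_i = α_i − 1, so neighbor i contributes w_i if α_i > 1, else 0.
α_i > 1 for i ∈ {2, 3}; NE contributions (0, 4, 14), G = 18.
W^NE = Σw_i − G^NE + (Σα_i)·G^NE = 31 + 2.99·18 = 84.82.
Planner: ∂(Σu_j)/∂g_i = Σα_j − 1 = 2.99 > 0, so everyone contributes w_i; G^SO = 31, W^SO = 31 + 2.99·31 = 123.69.
Deadweight loss = 38.87.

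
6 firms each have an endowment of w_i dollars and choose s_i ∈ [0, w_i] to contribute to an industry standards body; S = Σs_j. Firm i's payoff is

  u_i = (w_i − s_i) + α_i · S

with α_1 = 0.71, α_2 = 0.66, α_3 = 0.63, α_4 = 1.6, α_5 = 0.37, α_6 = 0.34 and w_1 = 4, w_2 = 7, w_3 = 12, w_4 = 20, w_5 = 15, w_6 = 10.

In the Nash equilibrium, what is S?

∂u_i/∂s_i = α_i − 1, so firm i contributes w_i if α_i > 1, else 0.
α_i > 1 for i ∈ {4}; NE contributions (0, 0, 0, 20, 0, 0), S = 20.

20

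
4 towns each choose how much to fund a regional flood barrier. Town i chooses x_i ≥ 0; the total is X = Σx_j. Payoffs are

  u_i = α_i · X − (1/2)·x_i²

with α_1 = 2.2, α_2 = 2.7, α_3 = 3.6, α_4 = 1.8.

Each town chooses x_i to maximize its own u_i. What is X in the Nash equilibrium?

10.3

Town i's FOC: ∂u_i/∂x_i = α_i − x_i = 0, so x_i* = α_i.
NE contributions = (2.2, 2.7, 3.6, 1.8); X = 10.3.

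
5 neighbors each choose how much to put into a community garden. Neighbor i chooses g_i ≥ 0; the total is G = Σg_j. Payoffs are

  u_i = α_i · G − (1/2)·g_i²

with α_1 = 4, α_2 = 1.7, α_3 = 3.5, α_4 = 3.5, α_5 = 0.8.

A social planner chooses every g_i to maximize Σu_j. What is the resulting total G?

67.5

Planner FOC: ∂(Σu_j)/∂g_i = (Σα_j) − g_i = 0, so g_i^SO = Σα_j = 13.5 for every i; G^SO = 67.5.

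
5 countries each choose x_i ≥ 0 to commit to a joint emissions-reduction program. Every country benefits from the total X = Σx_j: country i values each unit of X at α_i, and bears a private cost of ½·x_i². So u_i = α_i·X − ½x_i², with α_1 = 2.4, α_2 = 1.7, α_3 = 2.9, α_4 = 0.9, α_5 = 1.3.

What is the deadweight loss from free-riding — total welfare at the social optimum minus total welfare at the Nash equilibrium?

Country i's FOC: ∂u_i/∂x_i = α_i − x_i = 0, so x_i* = α_i.
NE contributions = (2.4, 1.7, 2.9, 0.9, 1.3); X = 9.2.
W^NE = (Σα)·X − ½Σα_i² = 9.2² − ½·19.56 = 74.86.
Planner sets x_i = Σα_j = 9.2 for every i, so X^SO = 5·9.2 = 46.
W^SO = (Σα)·X^SO − ½·5·(Σα)² = (5/2)·9.2² = 211.6.
Deadweight loss = W^SO − W^NE = 136.74.

136.74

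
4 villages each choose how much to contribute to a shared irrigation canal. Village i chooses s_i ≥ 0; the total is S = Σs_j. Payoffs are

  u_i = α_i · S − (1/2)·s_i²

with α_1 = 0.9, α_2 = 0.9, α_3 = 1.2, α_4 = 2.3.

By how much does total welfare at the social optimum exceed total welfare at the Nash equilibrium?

32.265

Village i's FOC: ∂u_i/∂s_i = α_i − s_i = 0, so s_i* = α_i.
NE contributions = (0.9, 0.9, 1.2, 2.3); S = 5.3.
W^NE = (Σα)·S − ½Σα_i² = 5.3² − ½·8.35 = 23.915.
Planner sets s_i = Σα_j = 5.3 for every i, so S^SO = 4·5.3 = 21.2.
W^SO = (Σα)·S^SO − ½·4·(Σα)² = (4/2)·5.3² = 56.18.
Deadweight loss = W^SO − W^NE = 32.265.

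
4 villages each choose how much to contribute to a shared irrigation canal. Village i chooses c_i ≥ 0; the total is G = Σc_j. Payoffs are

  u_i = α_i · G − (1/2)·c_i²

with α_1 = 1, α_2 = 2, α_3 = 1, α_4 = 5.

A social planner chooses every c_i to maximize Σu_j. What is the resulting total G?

Planner FOC: ∂(Σu_j)/∂c_i = (Σα_j) − c_i = 0, so c_i^SO = Σα_j = 9 for every i; G^SO = 36.

36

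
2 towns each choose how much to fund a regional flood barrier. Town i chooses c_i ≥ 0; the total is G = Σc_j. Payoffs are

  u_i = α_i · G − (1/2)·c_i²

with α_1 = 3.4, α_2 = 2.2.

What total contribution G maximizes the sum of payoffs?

11.2

Planner FOC: ∂(Σu_j)/∂c_i = (Σα_j) − c_i = 0, so c_i^SO = Σα_j = 5.6 for every i; G^SO = 11.2.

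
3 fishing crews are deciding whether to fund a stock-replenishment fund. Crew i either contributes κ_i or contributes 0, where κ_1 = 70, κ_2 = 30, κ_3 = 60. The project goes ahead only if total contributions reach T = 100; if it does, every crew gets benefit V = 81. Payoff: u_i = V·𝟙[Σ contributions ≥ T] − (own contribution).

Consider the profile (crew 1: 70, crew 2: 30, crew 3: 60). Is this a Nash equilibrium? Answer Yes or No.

Total = 160 ≥ 100: provided.
Crew 1 (pledges 70, payoff 11): dropping to 0 → total 90, payoff 0. No gain.
Crew 2 (pledges 30, payoff 51): dropping to 0 → total 130, payoff 81. Profitable deviation.

No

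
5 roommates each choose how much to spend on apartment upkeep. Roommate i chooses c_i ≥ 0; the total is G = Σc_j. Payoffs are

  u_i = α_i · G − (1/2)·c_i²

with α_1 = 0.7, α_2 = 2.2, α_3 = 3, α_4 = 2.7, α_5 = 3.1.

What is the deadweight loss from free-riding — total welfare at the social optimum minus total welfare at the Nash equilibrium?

220.95

Roommate i's FOC: ∂u_i/∂c_i = α_i − c_i = 0, so c_i* = α_i.
NE contributions = (0.7, 2.2, 3, 2.7, 3.1); G = 11.7.
W^NE = (Σα)·G − ½Σα_i² = 11.7² − ½·31.23 = 121.275.
Planner sets c_i = Σα_j = 11.7 for every i, so G^SO = 5·11.7 = 58.5.
W^SO = (Σα)·G^SO − ½·5·(Σα)² = (5/2)·11.7² = 342.225.
Deadweight loss = W^SO − W^NE = 220.95.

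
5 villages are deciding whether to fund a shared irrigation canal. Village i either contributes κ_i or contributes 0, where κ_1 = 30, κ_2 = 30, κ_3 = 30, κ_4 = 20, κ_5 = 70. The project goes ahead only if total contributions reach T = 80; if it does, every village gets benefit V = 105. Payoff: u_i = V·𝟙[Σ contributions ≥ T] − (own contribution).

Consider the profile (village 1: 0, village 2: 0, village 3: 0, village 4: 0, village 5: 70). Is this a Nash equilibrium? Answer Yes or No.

No

Total = 70 < 80: not provided.
Village 1 (pledges 0, payoff 0): pledging 30 → total 100, payoff 75. Profitable deviation.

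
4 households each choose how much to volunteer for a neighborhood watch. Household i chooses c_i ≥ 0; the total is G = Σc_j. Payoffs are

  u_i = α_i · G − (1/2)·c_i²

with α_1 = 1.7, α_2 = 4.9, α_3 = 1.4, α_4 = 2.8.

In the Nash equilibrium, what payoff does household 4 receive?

26.32

Household i's FOC: ∂u_i/∂c_i = α_i − c_i = 0, so c_i* = α_i.
NE contributions = (1.7, 4.9, 1.4, 2.8); G = 10.8.
u_4 = α_4·G − ½·(c_4)² = 2.8·10.8 − ½·2.8² = 26.32.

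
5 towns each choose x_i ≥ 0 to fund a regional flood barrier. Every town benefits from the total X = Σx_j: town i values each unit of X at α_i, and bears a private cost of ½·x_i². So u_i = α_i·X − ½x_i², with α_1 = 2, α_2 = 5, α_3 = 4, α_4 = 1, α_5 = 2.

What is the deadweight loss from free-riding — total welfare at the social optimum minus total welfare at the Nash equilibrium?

319

Town i's FOC: ∂u_i/∂x_i = α_i − x_i = 0, so x_i* = α_i.
NE contributions = (2, 5, 4, 1, 2); X = 14.
W^NE = (Σα)·X − ½Σα_i² = 14² − ½·50 = 171.
Planner sets x_i = Σα_j = 14 for every i, so X^SO = 5·14 = 70.
W^SO = (Σα)·X^SO − ½·5·(Σα)² = (5/2)·14² = 490.
Deadweight loss = W^SO − W^NE = 319.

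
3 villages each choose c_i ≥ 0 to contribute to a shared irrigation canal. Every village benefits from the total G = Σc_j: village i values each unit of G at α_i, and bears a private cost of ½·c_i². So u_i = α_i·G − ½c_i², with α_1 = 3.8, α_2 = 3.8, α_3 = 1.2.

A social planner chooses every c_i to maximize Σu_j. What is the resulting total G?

Planner FOC: ∂(Σu_j)/∂c_i = (Σα_j) − c_i = 0, so c_i^SO = Σα_j = 8.8 for every i; G^SO = 26.4.

26.4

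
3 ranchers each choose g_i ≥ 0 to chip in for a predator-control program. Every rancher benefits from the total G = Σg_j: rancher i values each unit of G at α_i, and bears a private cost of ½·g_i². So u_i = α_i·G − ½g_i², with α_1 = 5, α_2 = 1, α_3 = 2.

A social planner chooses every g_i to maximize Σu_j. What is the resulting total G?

24

Planner FOC: ∂(Σu_j)/∂g_i = (Σα_j) − g_i = 0, so g_i^SO = Σα_j = 8 for every i; G^SO = 24.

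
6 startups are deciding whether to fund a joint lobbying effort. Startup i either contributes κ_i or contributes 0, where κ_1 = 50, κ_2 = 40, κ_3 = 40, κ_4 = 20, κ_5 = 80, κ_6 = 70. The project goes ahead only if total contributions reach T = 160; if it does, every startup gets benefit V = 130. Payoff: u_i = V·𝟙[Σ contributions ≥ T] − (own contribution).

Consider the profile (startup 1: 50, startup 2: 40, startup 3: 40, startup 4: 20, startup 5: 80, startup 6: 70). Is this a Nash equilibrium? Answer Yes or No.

Total = 300 ≥ 160: provided.
Startup 1 (pledges 50, payoff 80): dropping to 0 → total 250, payoff 130. Profitable deviation.

No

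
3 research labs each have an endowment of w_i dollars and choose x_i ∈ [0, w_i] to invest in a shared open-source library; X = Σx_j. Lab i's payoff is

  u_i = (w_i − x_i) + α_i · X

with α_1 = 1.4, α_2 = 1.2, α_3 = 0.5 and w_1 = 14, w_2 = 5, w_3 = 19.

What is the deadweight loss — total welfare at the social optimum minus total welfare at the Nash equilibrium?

∂u_i/∂x_i = α_i − 1, so lab i contributes w_i if α_i > 1, else 0.
α_i > 1 for i ∈ {1, 2}; NE contributions (14, 5, 0), X = 19.
W^NE = Σw_i − X^NE + (Σα_i)·X^NE = 38 + 2.1·19 = 77.9.
Planner: ∂(Σu_j)/∂x_i = Σα_j − 1 = 2.1 > 0, so everyone contributes w_i; X^SO = 38, W^SO = 38 + 2.1·38 = 117.8.
Deadweight loss = 39.9.

39.9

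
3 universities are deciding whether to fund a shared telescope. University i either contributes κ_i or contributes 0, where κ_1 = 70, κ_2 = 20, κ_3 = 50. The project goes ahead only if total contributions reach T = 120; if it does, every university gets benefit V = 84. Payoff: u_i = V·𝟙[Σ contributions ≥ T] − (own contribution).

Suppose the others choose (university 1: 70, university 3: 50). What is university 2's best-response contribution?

Others' total = 120 ≥ 120; contributing adds cost 20 for no extra benefit.
Best response: 0.

0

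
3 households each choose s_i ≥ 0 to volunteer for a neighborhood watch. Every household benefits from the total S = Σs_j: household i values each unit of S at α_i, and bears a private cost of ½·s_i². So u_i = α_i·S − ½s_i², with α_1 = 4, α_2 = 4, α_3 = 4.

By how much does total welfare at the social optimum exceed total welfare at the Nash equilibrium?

96

Household i's FOC: ∂u_i/∂s_i = α_i − s_i = 0, so s_i* = α_i.
NE contributions = (4, 4, 4); S = 12.
W^NE = (Σα)·S − ½Σα_i² = 12² − ½·48 = 120.
Planner sets s_i = Σα_j = 12 for every i, so S^SO = 3·12 = 36.
W^SO = (Σα)·S^SO − ½·3·(Σα)² = (3/2)·12² = 216.
Deadweight loss = W^SO − W^NE = 96.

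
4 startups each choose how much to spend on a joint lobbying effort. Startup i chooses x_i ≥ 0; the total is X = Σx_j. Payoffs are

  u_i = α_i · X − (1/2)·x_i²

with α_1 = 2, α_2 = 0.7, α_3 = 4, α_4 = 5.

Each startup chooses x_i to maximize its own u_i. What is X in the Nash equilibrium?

Startup i's FOC: ∂u_i/∂x_i = α_i − x_i = 0, so x_i* = α_i.
NE contributions = (2, 0.7, 4, 5); X = 11.7.

11.7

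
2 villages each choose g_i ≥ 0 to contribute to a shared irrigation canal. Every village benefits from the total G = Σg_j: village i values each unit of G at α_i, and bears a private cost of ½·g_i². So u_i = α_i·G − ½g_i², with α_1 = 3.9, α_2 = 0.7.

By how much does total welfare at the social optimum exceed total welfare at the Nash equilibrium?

7.85

Village i's FOC: ∂u_i/∂g_i = α_i − g_i = 0, so g_i* = α_i.
NE contributions = (3.9, 0.7); G = 4.6.
W^NE = (Σα)·G − ½Σα_i² = 4.6² − ½·15.7 = 13.31.
Planner sets g_i = Σα_j = 4.6 for every i, so G^SO = 2·4.6 = 9.2.
W^SO = (Σα)·G^SO − ½·2·(Σα)² = (2/2)·4.6² = 21.16.
Deadweight loss = W^SO − W^NE = 7.85.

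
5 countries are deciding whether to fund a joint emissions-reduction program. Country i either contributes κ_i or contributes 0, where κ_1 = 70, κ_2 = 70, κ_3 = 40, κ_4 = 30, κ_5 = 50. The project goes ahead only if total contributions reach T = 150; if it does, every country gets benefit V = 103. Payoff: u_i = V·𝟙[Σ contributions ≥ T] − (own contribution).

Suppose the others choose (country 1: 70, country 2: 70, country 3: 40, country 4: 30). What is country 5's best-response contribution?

0

Others' total = 210 ≥ 150; contributing adds cost 50 for no extra benefit.
Best response: 0.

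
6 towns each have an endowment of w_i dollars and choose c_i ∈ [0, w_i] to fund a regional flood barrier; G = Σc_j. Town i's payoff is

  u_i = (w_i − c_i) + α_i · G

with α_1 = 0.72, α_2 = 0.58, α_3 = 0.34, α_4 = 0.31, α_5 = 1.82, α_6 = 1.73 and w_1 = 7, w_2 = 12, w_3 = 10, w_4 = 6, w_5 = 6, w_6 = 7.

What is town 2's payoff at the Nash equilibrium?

19.54

∂u_i/∂c_i = α_i − 1, so town i contributes w_i if α_i > 1, else 0.
α_i > 1 for i ∈ {5, 6}; NE contributions (0, 0, 0, 0, 6, 7), G = 13.
u_2 = (12 − 0) + 0.58·13 = 19.54.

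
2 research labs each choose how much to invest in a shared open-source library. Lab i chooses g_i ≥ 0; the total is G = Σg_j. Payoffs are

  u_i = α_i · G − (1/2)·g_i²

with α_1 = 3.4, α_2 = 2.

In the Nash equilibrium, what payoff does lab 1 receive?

Lab i's FOC: ∂u_i/∂g_i = α_i − g_i = 0, so g_i* = α_i.
NE contributions = (3.4, 2); G = 5.4.
u_1 = α_1·G − ½·(g_1)² = 3.4·5.4 − ½·3.4² = 12.58.

12.58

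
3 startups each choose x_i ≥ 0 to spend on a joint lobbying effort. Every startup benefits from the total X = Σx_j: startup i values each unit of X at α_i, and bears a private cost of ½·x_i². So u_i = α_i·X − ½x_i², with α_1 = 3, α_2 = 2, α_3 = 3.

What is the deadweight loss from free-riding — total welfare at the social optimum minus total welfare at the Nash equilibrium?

Startup i's FOC: ∂u_i/∂x_i = α_i − x_i = 0, so x_i* = α_i.
NE contributions = (3, 2, 3); X = 8.
W^NE = (Σα)·X − ½Σα_i² = 8² − ½·22 = 53.
Planner sets x_i = Σα_j = 8 for every i, so X^SO = 3·8 = 24.
W^SO = (Σα)·X^SO − ½·3·(Σα)² = (3/2)·8² = 96.
Deadweight loss = W^SO − W^NE = 43.

43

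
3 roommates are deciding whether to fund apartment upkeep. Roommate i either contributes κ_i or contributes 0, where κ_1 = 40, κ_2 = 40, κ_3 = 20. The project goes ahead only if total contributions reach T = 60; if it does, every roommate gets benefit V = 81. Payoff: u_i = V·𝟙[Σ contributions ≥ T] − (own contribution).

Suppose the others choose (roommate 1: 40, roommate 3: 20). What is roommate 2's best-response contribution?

Others' total = 60 ≥ 60; contributing adds cost 40 for no extra benefit.
Best response: 0.

0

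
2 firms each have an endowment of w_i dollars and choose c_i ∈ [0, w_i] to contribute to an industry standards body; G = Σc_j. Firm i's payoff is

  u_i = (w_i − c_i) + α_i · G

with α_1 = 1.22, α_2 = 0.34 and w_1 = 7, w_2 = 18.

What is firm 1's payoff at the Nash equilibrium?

8.54

∂u_i/∂c_i = α_i − 1, so firm i contributes w_i if α_i > 1, else 0.
α_i > 1 for i ∈ {1}; NE contributions (7, 0), G = 7.
u_1 = (7 − 7) + 1.22·7 = 8.54.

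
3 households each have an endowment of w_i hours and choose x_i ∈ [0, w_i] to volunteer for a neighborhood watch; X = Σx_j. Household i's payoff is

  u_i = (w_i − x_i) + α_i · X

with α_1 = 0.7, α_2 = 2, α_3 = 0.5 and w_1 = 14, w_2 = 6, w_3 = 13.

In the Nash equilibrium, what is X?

6

∂u_i/∂x_i = α_i − 1, so household i contributes w_i if α_i > 1, else 0.
α_i > 1 for i ∈ {2}; NE contributions (0, 6, 0), X = 6.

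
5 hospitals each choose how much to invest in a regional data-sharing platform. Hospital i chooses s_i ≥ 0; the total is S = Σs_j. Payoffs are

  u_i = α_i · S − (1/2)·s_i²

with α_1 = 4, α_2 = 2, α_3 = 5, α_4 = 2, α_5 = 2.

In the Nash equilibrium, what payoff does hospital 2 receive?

28

Hospital i's FOC: ∂u_i/∂s_i = α_i − s_i = 0, so s_i* = α_i.
NE contributions = (4, 2, 5, 2, 2); S = 15.
u_2 = α_2·S − ½·(s_2)² = 2·15 − ½·2² = 28.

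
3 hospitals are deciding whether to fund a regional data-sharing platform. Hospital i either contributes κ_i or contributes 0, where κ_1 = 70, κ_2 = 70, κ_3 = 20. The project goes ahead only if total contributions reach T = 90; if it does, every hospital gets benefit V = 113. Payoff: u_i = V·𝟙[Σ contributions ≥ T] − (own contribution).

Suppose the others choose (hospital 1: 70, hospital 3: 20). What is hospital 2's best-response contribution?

Others' total = 90 ≥ 90; contributing adds cost 70 for no extra benefit.
Best response: 0.

0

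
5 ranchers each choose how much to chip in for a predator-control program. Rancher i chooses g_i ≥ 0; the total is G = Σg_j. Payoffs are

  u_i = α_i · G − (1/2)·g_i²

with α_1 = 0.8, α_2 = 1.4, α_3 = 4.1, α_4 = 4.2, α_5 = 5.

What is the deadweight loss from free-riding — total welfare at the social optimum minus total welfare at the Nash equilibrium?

Rancher i's FOC: ∂u_i/∂g_i = α_i − g_i = 0, so g_i* = α_i.
NE contributions = (0.8, 1.4, 4.1, 4.2, 5); G = 15.5.
W^NE = (Σα)·G − ½Σα_i² = 15.5² − ½·62.05 = 209.225.
Planner sets g_i = Σα_j = 15.5 for every i, so G^SO = 5·15.5 = 77.5.
W^SO = (Σα)·G^SO − ½·5·(Σα)² = (5/2)·15.5² = 600.625.
Deadweight loss = W^SO − W^NE = 391.4.

391.4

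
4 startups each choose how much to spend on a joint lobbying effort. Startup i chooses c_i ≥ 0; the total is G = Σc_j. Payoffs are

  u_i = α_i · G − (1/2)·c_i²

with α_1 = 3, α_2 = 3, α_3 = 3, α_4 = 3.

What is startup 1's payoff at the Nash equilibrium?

Startup i's FOC: ∂u_i/∂c_i = α_i − c_i = 0, so c_i* = α_i.
NE contributions = (3, 3, 3, 3); G = 12.
u_1 = α_1·G − ½·(c_1)² = 3·12 − ½·3² = 31.5.

31.5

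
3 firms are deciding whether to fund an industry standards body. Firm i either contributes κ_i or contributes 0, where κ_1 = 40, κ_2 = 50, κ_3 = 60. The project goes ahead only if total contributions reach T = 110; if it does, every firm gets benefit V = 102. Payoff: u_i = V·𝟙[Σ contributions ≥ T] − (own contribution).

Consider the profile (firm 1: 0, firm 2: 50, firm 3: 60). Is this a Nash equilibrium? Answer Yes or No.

Yes

Total = 110 ≥ 110: provided.
Firm 1 (pledges 0, payoff 102): pledging 40 → total 150, payoff 62. No gain.
Firm 2 (pledges 50, payoff 52): dropping to 0 → total 60, payoff 0. No gain.
Firm 3 (pledges 60, payoff 42): dropping to 0 → total 50, payoff 0. No gain.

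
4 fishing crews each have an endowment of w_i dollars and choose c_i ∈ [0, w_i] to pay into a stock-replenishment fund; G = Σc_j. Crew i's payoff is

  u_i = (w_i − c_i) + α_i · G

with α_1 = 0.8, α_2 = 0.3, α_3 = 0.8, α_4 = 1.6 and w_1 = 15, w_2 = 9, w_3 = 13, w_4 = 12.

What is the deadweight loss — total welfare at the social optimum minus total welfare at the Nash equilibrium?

∂u_i/∂c_i = α_i − 1, so crew i contributes w_i if α_i > 1, else 0.
α_i > 1 for i ∈ {4}; NE contributions (0, 0, 0, 12), G = 12.
W^NE = Σw_i − G^NE + (Σα_i)·G^NE = 49 + 2.5·12 = 79.
Planner: ∂(Σu_j)/∂c_i = Σα_j − 1 = 2.5 > 0, so everyone contributes w_i; G^SO = 49, W^SO = 49 + 2.5·49 = 171.5.
Deadweight loss = 92.5.

92.5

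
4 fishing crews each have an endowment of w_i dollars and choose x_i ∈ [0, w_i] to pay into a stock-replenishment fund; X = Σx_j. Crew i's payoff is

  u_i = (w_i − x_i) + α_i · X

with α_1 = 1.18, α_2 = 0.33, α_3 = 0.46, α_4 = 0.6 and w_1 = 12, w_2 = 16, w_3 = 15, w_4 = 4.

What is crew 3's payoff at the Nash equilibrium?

20.52

∂u_i/∂x_i = α_i − 1, so crew i contributes w_i if α_i > 1, else 0.
α_i > 1 for i ∈ {1}; NE contributions (12, 0, 0, 0), X = 12.
u_3 = (15 − 0) + 0.46·12 = 20.52.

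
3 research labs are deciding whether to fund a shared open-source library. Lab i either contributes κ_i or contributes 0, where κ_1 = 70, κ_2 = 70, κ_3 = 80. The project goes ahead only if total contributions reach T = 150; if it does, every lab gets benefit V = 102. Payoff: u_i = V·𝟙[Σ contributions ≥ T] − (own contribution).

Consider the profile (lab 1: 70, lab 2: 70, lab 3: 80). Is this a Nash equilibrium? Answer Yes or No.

No

Total = 220 ≥ 150: provided.
Lab 1 (pledges 70, payoff 32): dropping to 0 → total 150, payoff 102. Profitable deviation.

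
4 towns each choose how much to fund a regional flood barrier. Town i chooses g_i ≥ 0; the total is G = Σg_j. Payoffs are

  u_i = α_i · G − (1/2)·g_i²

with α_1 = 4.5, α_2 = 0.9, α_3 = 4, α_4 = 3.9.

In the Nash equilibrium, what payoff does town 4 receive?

Town i's FOC: ∂u_i/∂g_i = α_i − g_i = 0, so g_i* = α_i.
NE contributions = (4.5, 0.9, 4, 3.9); G = 13.3.
u_4 = α_4·G − ½·(g_4)² = 3.9·13.3 − ½·3.9² = 44.265.

44.265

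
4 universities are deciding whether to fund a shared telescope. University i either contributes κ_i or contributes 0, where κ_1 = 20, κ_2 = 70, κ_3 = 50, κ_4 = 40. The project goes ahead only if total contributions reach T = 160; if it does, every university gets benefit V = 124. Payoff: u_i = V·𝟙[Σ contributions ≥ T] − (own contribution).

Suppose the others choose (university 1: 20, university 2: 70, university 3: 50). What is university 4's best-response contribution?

Others' total = 140. Contributing 40 brings total to 180 ≥ 160: gain V − κ_4 = 84.
Best response: 40.

40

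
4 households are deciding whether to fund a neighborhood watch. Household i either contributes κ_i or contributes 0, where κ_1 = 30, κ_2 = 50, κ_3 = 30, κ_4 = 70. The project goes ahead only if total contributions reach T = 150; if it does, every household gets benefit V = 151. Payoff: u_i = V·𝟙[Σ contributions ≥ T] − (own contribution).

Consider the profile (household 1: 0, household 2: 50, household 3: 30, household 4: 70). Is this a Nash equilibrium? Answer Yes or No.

Total = 150 ≥ 150: provided.
Household 1 (pledges 0, payoff 151): pledging 30 → total 180, payoff 121. No gain.
Household 2 (pledges 50, payoff 101): dropping to 0 → total 100, payoff 0. No gain.
Household 3 (pledges 30, payoff 121): dropping to 0 → total 120, payoff 0. No gain.
Household 4 (pledges 70, payoff 81): dropping to 0 → total 80, payoff 0. No gain.

Yes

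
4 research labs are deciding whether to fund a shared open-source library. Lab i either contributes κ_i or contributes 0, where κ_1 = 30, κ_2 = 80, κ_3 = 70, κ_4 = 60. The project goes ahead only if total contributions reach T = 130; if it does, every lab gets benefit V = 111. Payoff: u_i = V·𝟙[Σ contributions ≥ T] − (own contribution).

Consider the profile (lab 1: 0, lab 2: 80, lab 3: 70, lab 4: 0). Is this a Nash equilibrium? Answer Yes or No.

Yes

Total = 150 ≥ 130: provided.
Lab 1 (pledges 0, payoff 111): pledging 30 → total 180, payoff 81. No gain.
Lab 2 (pledges 80, payoff 31): dropping to 0 → total 70, payoff 0. No gain.
Lab 3 (pledges 70, payoff 41): dropping to 0 → total 80, payoff 0. No gain.
Lab 4 (pledges 0, payoff 111): pledging 60 → total 210, payoff 51. No gain.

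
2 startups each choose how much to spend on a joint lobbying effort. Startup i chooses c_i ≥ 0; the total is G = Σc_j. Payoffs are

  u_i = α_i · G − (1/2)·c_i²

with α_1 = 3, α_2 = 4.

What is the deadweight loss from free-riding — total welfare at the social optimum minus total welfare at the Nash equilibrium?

12.5

Startup i's FOC: ∂u_i/∂c_i = α_i − c_i = 0, so c_i* = α_i.
NE contributions = (3, 4); G = 7.
W^NE = (Σα)·G − ½Σα_i² = 7² − ½·25 = 36.5.
Planner sets c_i = Σα_j = 7 for every i, so G^SO = 2·7 = 14.
W^SO = (Σα)·G^SO − ½·2·(Σα)² = (2/2)·7² = 49.
Deadweight loss = W^SO − W^NE = 12.5.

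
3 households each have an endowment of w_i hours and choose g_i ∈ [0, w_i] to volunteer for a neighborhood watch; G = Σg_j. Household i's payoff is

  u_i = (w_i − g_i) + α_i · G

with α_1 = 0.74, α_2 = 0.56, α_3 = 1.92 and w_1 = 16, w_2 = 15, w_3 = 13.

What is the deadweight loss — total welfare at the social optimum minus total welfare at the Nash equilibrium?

∂u_i/∂g_i = α_i − 1, so household i contributes w_i if α_i > 1, else 0.
α_i > 1 for i ∈ {3}; NE contributions (0, 0, 13), G = 13.
W^NE = Σw_i − G^NE + (Σα_i)·G^NE = 44 + 2.22·13 = 72.86.
Planner: ∂(Σu_j)/∂g_i = Σα_j − 1 = 2.22 > 0, so everyone contributes w_i; G^SO = 44, W^SO = 44 + 2.22·44 = 141.68.
Deadweight loss = 68.82.

68.82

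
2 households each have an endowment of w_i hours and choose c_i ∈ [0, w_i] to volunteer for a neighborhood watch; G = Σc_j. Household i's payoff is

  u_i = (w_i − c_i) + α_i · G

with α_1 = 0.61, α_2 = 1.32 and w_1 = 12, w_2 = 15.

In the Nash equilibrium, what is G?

∂u_i/∂c_i = α_i − 1, so household i contributes w_i if α_i > 1, else 0.
α_i > 1 for i ∈ {2}; NE contributions (0, 15), G = 15.

15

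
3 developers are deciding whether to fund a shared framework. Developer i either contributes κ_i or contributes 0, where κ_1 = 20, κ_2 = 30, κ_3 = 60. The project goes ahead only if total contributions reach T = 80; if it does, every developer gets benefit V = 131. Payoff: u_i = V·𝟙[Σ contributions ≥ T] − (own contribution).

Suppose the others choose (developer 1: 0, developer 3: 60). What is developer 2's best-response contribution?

Others' total = 60. Contributing 30 brings total to 90 ≥ 80: gain V − κ_2 = 101.
Best response: 30.

30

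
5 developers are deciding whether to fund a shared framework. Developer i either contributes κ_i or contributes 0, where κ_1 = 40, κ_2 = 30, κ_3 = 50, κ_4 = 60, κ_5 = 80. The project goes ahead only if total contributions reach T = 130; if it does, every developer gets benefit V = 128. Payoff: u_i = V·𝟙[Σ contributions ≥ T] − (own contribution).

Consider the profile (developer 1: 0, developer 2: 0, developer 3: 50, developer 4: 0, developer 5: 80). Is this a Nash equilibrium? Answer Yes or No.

Yes

Total = 130 ≥ 130: provided.
Developer 1 (pledges 0, payoff 128): pledging 40 → total 170, payoff 88. No gain.
Developer 2 (pledges 0, payoff 128): pledging 30 → total 160, payoff 98. No gain.
Developer 3 (pledges 50, payoff 78): dropping to 0 → total 80, payoff 0. No gain.
Developer 4 (pledges 0, payoff 128): pledging 60 → total 190, payoff 68. No gain.
Developer 5 (pledges 80, payoff 48): dropping to 0 → total 50, payoff 0. No gain.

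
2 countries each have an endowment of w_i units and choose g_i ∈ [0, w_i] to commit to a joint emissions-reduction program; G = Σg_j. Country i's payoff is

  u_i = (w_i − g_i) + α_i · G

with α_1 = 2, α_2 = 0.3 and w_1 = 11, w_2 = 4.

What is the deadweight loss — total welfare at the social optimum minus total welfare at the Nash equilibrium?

5.2

∂u_i/∂g_i = α_i − 1, so country i contributes w_i if α_i > 1, else 0.
α_i > 1 for i ∈ {1}; NE contributions (11, 0), G = 11.
W^NE = Σw_i − G^NE + (Σα_i)·G^NE = 15 + 1.3·11 = 29.3.
Planner: ∂(Σu_j)/∂g_i = Σα_j − 1 = 1.3 > 0, so everyone contributes w_i; G^SO = 15, W^SO = 15 + 1.3·15 = 34.5.
Deadweight loss = 5.2.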